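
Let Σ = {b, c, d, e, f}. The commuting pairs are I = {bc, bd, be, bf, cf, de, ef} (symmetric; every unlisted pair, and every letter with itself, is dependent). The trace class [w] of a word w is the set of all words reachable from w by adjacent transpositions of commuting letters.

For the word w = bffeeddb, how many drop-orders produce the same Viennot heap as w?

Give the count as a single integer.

420

drop 0:b onto floor
drop 1:f onto floor
drop 2:f onto {1:f}
drop 3:e onto floor
drop 4:e onto {3:e}
drop 5:d onto {2:f}
drop 6:d onto {5:d}
drop 7:b onto {0:b}
ground layer = {0:b, 1:f, 3:e}
drop-orders for the pieces not yet dropped (sum over which currently-grounded one goes next):
  1 to go: {4} 1  {6} 1  {7} 1
  2 to go: {0,7} 1  {3,4} 1  {4,6} 2  {4,7} 2  {5,6} 1  {6,7} 2
  3 to go: {0,4,7} 3  {0,6,7} 3  {2,5,6} 1  {3,4,6} 3  {3,4,7} 3  {4,5,6} 3  {4,6,7} 6  {5,6,7} 3
  4 to go: {0,3,4,7} 6  {0,4,6,7} 12  {0,5,6,7} 6  {1,2,5,6} 1  {2,4,5,6} 4  {2,5,6,7} 4  {3,4,5,6} 6  {3,4,6,7} 12  {4,5,6,7} 12
  5 to go: {0,2,5,6,7} 10  {0,3,4,6,7} 30  {0,4,5,6,7} 30  {1,2,4,5,6} 5  {1,2,5,6,7} 5  {2,3,4,5,6} 10  {2,4,5,6,7} 20  {3,4,5,6,7} 30
  6 to go: {0,1,2,5,6,7} 15  {0,2,4,5,6,7} 60  {0,3,4,5,6,7} 90  {1,2,3,4,5,6} 15  {1,2,4,5,6,7} 30  {2,3,4,5,6,7} 60
  if 0:b drops first: 105 orders
  if 1:f drops first: 210 orders
  if 3:e drops first: 105 orders
heap linearizations: 420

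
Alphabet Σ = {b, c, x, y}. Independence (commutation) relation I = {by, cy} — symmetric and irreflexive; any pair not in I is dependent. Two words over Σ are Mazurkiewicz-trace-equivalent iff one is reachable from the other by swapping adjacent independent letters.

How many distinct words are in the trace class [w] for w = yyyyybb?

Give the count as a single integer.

21

piece 0:y — minimal
piece 1:y rests on {0:y}
piece 2:y rests on {1:y}
piece 3:y rests on {2:y}
piece 4:y rests on {3:y}
piece 5:b — minimal
piece 6:b rests on {5:b}
minimal pieces: {0:y, 5:b}
ways to finish when only these pieces remain (= sum over removing one remaining piece with nothing left below it):
  1 left: {4}→1  {6}→1
  2 left: {3,4}→1  {4,6}→2  {5,6}→1
  3 left: {2,3,4}→1  {3,4,6}→3  {4,5,6}→3
  4 left: {1,2,3,4}→1  {2,3,4,6}→4  {3,4,5,6}→6
  5 left: {0,1,2,3,4}→1  {1,2,3,4,6}→5  {2,3,4,5,6}→10
  placing 0:y first → 15 extensions
  placing 5:b first → 6 extensions
total linear extensions = 21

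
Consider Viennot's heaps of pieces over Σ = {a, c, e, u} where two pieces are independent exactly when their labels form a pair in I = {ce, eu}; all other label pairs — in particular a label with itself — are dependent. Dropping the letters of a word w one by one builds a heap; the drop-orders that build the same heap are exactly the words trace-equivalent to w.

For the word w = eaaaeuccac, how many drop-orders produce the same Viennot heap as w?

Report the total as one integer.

drop 0:e onto floor
drop 1:a onto {0:e}
drop 2:a onto {1:a}
drop 3:a onto {2:a}
drop 4:e onto {3:a}
drop 5:u onto {3:a}
drop 6:c onto {5:u}
drop 7:c onto {6:c}
drop 8:a onto {4:e, 7:c}
drop 9:c onto {8:a}
ground layer = {0:e}
drop-orders for the pieces not yet dropped (sum over which currently-grounded one goes next):
  1 to go: {9} 1
  2 to go: {8,9} 1
  3 to go: {4,8,9} 1  {7,8,9} 1
  4 to go: {4,7,8,9} 2  {6,7,8,9} 1
  5 to go: {4,6,7,8,9} 3  {5,6,7,8,9} 1
  6 to go: {4,5,6,7,8,9} 4
  7 to go: {3,4,5,6,7,8,9} 4
  8 to go: {2,3,4,5,6,7,8,9} 4
  if 0:e drops first: 4 orders

4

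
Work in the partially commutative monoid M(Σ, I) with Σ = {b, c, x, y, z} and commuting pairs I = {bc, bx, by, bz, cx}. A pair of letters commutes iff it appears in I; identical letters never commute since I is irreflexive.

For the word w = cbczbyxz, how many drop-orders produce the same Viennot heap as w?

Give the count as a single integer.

piece 0:c — minimal
piece 1:b — minimal
piece 2:c rests on {0:c}
piece 3:z rests on {2:c}
piece 4:b rests on {1:b}
piece 5:y rests on {3:z}
piece 6:x rests on {5:y}
piece 7:z rests on {6:x}
minimal pieces: {0:c, 1:b}
ways to finish when only these pieces remain (= sum over removing one remaining piece with nothing left below it):
  1 left: {4}→1  {7}→1
  2 left: {1,4}→1  {4,7}→2  {6,7}→1
  3 left: {1,4,7}→3  {4,6,7}→3  {5,6,7}→1
  4 left: {1,4,6,7}→6  {3,5,6,7}→1  {4,5,6,7}→4
  5 left: {1,4,5,6,7}→10  {2,3,5,6,7}→1  {3,4,5,6,7}→5
  6 left: {0,2,3,5,6,7}→1  {1,3,4,5,6,7}→15  {2,3,4,5,6,7}→6
  placing 0:c first → 21 extensions
  placing 1:b first → 7 extensions
total linear extensions = 28

28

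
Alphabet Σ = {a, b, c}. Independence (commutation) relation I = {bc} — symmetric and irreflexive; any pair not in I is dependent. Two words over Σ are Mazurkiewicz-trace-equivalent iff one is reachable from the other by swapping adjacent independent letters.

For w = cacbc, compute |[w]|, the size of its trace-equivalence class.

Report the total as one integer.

0(c) covers ∅
1(a) covers 0:c
2(c) covers 1:a
3(b) covers 1:a
4(c) covers 2:c
floor of heap: 0:c
completions by unplaced set U, small U first (add the entries for U minus each lowest piece of U):
  |U|=1: {3}:1  {4}:1
  |U|=2: {2,4}:1  {3,4}:2
  |U|=3: {2,3,4}:3
  start at 0(c): 3

3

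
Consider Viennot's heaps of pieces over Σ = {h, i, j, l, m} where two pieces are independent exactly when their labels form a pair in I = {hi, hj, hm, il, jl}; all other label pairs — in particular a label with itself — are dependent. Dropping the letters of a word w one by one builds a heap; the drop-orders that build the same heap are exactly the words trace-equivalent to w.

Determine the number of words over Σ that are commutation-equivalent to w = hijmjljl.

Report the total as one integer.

28

#0=h has no predecessor
#1=i has no predecessor
#2=j depends on [1:i]
#3=m depends on [2:j]
#4=j depends on [3:m]
#5=l depends on [0:h, 3:m]
#6=j depends on [4:j]
#7=l depends on [5:l]
sources: [0:h, 1:i]
N(rest) = Σ N(rest − s) over sources s of rest; N(one piece) = 1:
  size 1 → [6]=1  [7]=1
  size 2 → [4,6]=1  [5,7]=1  [6,7]=2
  size 3 → [0,5,7]=1  [4,6,7]=3  [5,6,7]=3
  size 4 → [0,5,6,7]=4  [4,5,6,7]=6
  size 5 → [0,4,5,6,7]=10  [3,4,5,6,7]=6
  size 6 → [0,3,4,5,6,7]=16  [2,3,4,5,6,7]=6
  first=0(h) contributes 6
  first=1(i) contributes 22
|[w]| = 28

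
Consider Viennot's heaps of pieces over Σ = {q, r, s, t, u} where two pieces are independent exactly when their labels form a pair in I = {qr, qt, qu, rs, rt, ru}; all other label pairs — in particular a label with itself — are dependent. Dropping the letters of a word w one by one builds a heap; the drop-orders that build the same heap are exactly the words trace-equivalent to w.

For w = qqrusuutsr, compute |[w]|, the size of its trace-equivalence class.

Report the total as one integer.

0(q) covers ∅
1(q) covers 0:q
2(r) covers ∅
3(u) covers ∅
4(s) covers 1:q, 3:u
5(u) covers 4:s
6(u) covers 5:u
7(t) covers 6:u
8(s) covers 7:t
9(r) covers 2:r
floor of heap: 0:q, 2:r, 3:u
completions by unplaced set U, small U first (add the entries for U minus each lowest piece of U):
  |U|=1: {8}:1  {9}:1
  |U|=2: {2,9}:1  {7,8}:1  {8,9}:2
  |U|=3: {2,8,9}:3  {6,7,8}:1  {7,8,9}:3
  |U|=4: {2,7,8,9}:6  {5,6,7,8}:1  {6,7,8,9}:4
  |U|=5: {2,6,7,8,9}:10  {4,5,6,7,8}:1  {5,6,7,8,9}:5
  |U|=6: {1,4,5,6,7,8}:1  {2,5,6,7,8,9}:15  {3,4,5,6,7,8}:1  {4,5,6,7,8,9}:6
  |U|=7: {0,1,4,5,6,7,8}:1  {1,3,4,5,6,7,8}:2  {1,4,5,6,7,8,9}:7  {2,4,5,6,7,8,9}:21  {3,4,5,6,7,8,9}:7
  |U|=8: {0,1,3,4,5,6,7,8}:3  {0,1,4,5,6,7,8,9}:8  {1,2,4,5,6,7,8,9}:28  {1,3,4,5,6,7,8,9}:16  {2,3,4,5,6,7,8,9}:28
  start at 0(q): 72
  start at 2(r): 27
  start at 3(u): 36
sum over floor = 135

135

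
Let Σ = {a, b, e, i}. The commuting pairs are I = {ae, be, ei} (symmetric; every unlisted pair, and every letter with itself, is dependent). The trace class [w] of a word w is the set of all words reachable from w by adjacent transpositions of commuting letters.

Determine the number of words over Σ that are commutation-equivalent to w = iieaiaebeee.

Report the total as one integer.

drop 0:i onto floor
drop 1:i onto {0:i}
drop 2:e onto floor
drop 3:a onto {1:i}
drop 4:i onto {3:a}
drop 5:a onto {4:i}
drop 6:e onto {2:e}
drop 7:b onto {5:a}
drop 8:e onto {6:e}
drop 9:e onto {8:e}
drop 10:e onto {9:e}
ground layer = {0:i, 2:e}
drop-orders for the pieces not yet dropped (sum over which currently-grounded one goes next):
  1 to go: {7} 1  {10} 1
  2 to go: {5,7} 1  {7,10} 2  {9,10} 1
  3 to go: {4,5,7} 1  {5,7,10} 3  {7,9,10} 3  {8,9,10} 1
  4 to go: {3,4,5,7} 1  {4,5,7,10} 4  {5,7,9,10} 6  {6,8,9,10} 1  {7,8,9,10} 4
  5 to go: {1,3,4,5,7} 1  {2,6,8,9,10} 1  {3,4,5,7,10} 5  {4,5,7,9,10} 10  {5,7,8,9,10} 10  {6,7,8,9,10} 5
  6 to go: {0,1,3,4,5,7} 1  {1,3,4,5,7,10} 6  {2,6,7,8,9,10} 6  {3,4,5,7,9,10} 15  {4,5,7,8,9,10} 20  {5,6,7,8,9,10} 15
  7 to go: {0,1,3,4,5,7,10} 7  {1,3,4,5,7,9,10} 21  {2,5,6,7,8,9,10} 21  {3,4,5,7,8,9,10} 35  {4,5,6,7,8,9,10} 35
  8 to go: {0,1,3,4,5,7,9,10} 28  {1,3,4,5,7,8,9,10} 56  {2,4,5,6,7,8,9,10} 56  {3,4,5,6,7,8,9,10} 70
  9 to go: {0,1,3,4,5,7,8,9,10} 84  {1,3,4,5,6,7,8,9,10} 126  {2,3,4,5,6,7,8,9,10} 126
  if 0:i drops first: 252 orders
  if 2:e drops first: 210 orders
heap linearizations: 462

462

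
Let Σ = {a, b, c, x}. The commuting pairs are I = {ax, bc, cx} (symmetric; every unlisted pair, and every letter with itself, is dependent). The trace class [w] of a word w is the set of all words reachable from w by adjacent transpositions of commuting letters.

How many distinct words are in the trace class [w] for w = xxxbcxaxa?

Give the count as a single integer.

#0=x has no predecessor
#1=x depends on [0:x]
#2=x depends on [1:x]
#3=b depends on [2:x]
#4=c has no predecessor
#5=x depends on [3:b]
#6=a depends on [3:b, 4:c]
#7=x depends on [5:x]
#8=a depends on [6:a]
sources: [0:x, 4:c]
N(rest) = Σ N(rest − s) over sources s of rest; N(one piece) = 1:
  size 1 → [7]=1  [8]=1
  size 2 → [5,7]=1  [6,8]=1  [7,8]=2
  size 3 → [4,6,8]=1  [5,7,8]=3  [6,7,8]=3
  size 4 → [4,6,7,8]=4  [5,6,7,8]=6
  size 5 → [3,5,6,7,8]=6  [4,5,6,7,8]=10
  size 6 → [2,3,5,6,7,8]=6  [3,4,5,6,7,8]=16
  size 7 → [1,2,3,5,6,7,8]=6  [2,3,4,5,6,7,8]=22
  first=0(x) contributes 28
  first=4(c) contributes 6
|[w]| = 34

34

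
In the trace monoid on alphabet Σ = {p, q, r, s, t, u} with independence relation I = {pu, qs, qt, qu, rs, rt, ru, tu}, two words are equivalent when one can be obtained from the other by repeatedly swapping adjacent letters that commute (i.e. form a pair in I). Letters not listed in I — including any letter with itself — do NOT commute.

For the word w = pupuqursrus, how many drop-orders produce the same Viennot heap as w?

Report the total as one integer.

381

drop 0:p onto floor
drop 1:u onto floor
drop 2:p onto {0:p}
drop 3:u onto {1:u}
drop 4:q onto {2:p}
drop 5:u onto {3:u}
drop 6:r onto {4:q}
drop 7:s onto {2:p, 5:u}
drop 8:r onto {6:r}
drop 9:u onto {7:s}
drop 10:s onto {9:u}
ground layer = {0:p, 1:u}
drop-orders for the pieces not yet dropped (sum over which currently-grounded one goes next):
  1 to go: {8} 1  {10} 1
  2 to go: {6,8} 1  {8,10} 2  {9,10} 1
  3 to go: {4,6,8} 1  {6,8,10} 3  {7,9,10} 1  {8,9,10} 3
  4 to go: {4,6,8,10} 4  {5,7,9,10} 1  {6,8,9,10} 6  {7,8,9,10} 4
  5 to go: {3,5,7,9,10} 1  {4,6,8,9,10} 10  {5,7,8,9,10} 5  {6,7,8,9,10} 10
  6 to go: {1,3,5,7,9,10} 1  {3,5,7,8,9,10} 6  {4,6,7,8,9,10} 20  {5,6,7,8,9,10} 15
  7 to go: {1,3,5,7,8,9,10} 7  {2,4,6,7,8,9,10} 20  {3,5,6,7,8,9,10} 21  {4,5,6,7,8,9,10} 35
  8 to go: {0,2,4,6,7,8,9,10} 20  {1,3,5,6,7,8,9,10} 28  {2,4,5,6,7,8,9,10} 55  {3,4,5,6,7,8,9,10} 56
  9 to go: {0,2,4,5,6,7,8,9,10} 75  {1,3,4,5,6,7,8,9,10} 84  {2,3,4,5,6,7,8,9,10} 111
  if 0:p drops first: 195 orders
  if 1:u drops first: 186 orders
heap linearizations: 381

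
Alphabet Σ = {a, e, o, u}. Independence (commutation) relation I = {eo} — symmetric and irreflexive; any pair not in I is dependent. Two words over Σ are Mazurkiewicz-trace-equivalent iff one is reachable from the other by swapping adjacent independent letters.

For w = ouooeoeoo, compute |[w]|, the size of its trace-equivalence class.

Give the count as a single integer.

drop 0:o onto floor
drop 1:u onto {0:o}
drop 2:o onto {1:u}
drop 3:o onto {2:o}
drop 4:e onto {1:u}
drop 5:o onto {3:o}
drop 6:e onto {4:e}
drop 7:o onto {5:o}
drop 8:o onto {7:o}
ground layer = {0:o}
drop-orders for the pieces not yet dropped (sum over which currently-grounded one goes next):
  1 to go: {6} 1  {8} 1
  2 to go: {4,6} 1  {6,8} 2  {7,8} 1
  3 to go: {4,6,8} 3  {5,7,8} 1  {6,7,8} 3
  4 to go: {3,5,7,8} 1  {4,6,7,8} 6  {5,6,7,8} 4
  5 to go: {2,3,5,7,8} 1  {3,5,6,7,8} 5  {4,5,6,7,8} 10
  6 to go: {2,3,5,6,7,8} 6  {3,4,5,6,7,8} 15
  7 to go: {2,3,4,5,6,7,8} 21
  if 0:o drops first: 21 orders

21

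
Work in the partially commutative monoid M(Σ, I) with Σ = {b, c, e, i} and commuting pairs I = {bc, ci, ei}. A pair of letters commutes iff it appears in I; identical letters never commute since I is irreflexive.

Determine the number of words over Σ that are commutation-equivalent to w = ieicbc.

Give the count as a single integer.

19

0(i) covers ∅
1(e) covers ∅
2(i) covers 0:i
3(c) covers 1:e
4(b) covers 1:e, 2:i
5(c) covers 3:c
floor of heap: 0:i, 1:e
completions by unplaced set U, small U first (add the entries for U minus each lowest piece of U):
  |U|=1: {4}:1  {5}:1
  |U|=2: {2,4}:1  {3,5}:1  {4,5}:2
  |U|=3: {0,2,4}:1  {2,4,5}:3  {3,4,5}:3
  |U|=4: {0,2,4,5}:4  {1,3,4,5}:3  {2,3,4,5}:6
  start at 0(i): 9
  start at 1(e): 10
sum over floor = 19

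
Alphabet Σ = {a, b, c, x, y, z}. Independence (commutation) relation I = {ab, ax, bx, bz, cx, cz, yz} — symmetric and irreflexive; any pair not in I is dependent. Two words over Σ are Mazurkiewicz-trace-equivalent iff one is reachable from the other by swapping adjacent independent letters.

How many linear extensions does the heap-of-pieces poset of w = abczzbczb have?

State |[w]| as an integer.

91

#0=a has no predecessor
#1=b has no predecessor
#2=c depends on [0:a, 1:b]
#3=z depends on [0:a]
#4=z depends on [3:z]
#5=b depends on [2:c]
#6=c depends on [5:b]
#7=z depends on [4:z]
#8=b depends on [6:c]
sources: [0:a, 1:b]
N(rest) = Σ N(rest − s) over sources s of rest; N(one piece) = 1:
  size 1 → [7]=1  [8]=1
  size 2 → [4,7]=1  [6,8]=1  [7,8]=2
  size 3 → [3,4,7]=1  [4,7,8]=3  [5,6,8]=1  [6,7,8]=3
  size 4 → [2,5,6,8]=1  [3,4,7,8]=4  [4,6,7,8]=6  [5,6,7,8]=4
  size 5 → [1,2,5,6,8]=1  [2,5,6,7,8]=5  [3,4,6,7,8]=10  [4,5,6,7,8]=10
  size 6 → [1,2,5,6,7,8]=6  [2,4,5,6,7,8]=15  [3,4,5,6,7,8]=20
  size 7 → [1,2,4,5,6,7,8]=21  [2,3,4,5,6,7,8]=35
  first=0(a) contributes 56
  first=1(b) contributes 35
|[w]| = 91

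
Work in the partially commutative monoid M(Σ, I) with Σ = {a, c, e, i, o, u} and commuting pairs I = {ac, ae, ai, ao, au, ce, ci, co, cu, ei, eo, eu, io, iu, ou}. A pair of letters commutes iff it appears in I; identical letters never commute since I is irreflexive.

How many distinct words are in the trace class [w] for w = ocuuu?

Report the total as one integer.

20

0(o) covers ∅
1(c) covers ∅
2(u) covers ∅
3(u) covers 2:u
4(u) covers 3:u
floor of heap: 0:o, 1:c, 2:u
completions by unplaced set U, small U first (add the entries for U minus each lowest piece of U):
  |U|=1: {0}:1  {1}:1  {4}:1
  |U|=2: {0,1}:2  {0,4}:2  {1,4}:2  {3,4}:1
  |U|=3: {0,1,4}:6  {0,3,4}:3  {1,3,4}:3  {2,3,4}:1
  start at 0(o): 4
  start at 1(c): 4
  start at 2(u): 12
sum over floor = 20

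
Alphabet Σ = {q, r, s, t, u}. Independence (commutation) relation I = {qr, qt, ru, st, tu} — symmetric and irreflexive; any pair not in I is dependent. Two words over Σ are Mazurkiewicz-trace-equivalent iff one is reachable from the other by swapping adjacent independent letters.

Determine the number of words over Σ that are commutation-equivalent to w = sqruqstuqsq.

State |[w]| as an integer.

30

#0=s has no predecessor
#1=q depends on [0:s]
#2=r depends on [0:s]
#3=u depends on [1:q]
#4=q depends on [3:u]
#5=s depends on [2:r, 4:q]
#6=t depends on [2:r]
#7=u depends on [5:s]
#8=q depends on [7:u]
#9=s depends on [8:q]
#10=q depends on [9:s]
sources: [0:s]
N(rest) = Σ N(rest − s) over sources s of rest; N(one piece) = 1:
  size 1 → [6]=1  [10]=1
  size 2 → [6,10]=2  [9,10]=1
  size 3 → [6,9,10]=3  [8,9,10]=1
  size 4 → [6,8,9,10]=4  [7,8,9,10]=1
  size 5 → [5,7,8,9,10]=1  [6,7,8,9,10]=5
  size 6 → [4,5,7,8,9,10]=1  [5,6,7,8,9,10]=6
  size 7 → [2,5,6,7,8,9,10]=6  [3,4,5,7,8,9,10]=1  [4,5,6,7,8,9,10]=7
  size 8 → [1,3,4,5,7,8,9,10]=1  [2,4,5,6,7,8,9,10]=13  [3,4,5,6,7,8,9,10]=8
  size 9 → [1,3,4,5,6,7,8,9,10]=9  [2,3,4,5,6,7,8,9,10]=21
  first=0(s) contributes 30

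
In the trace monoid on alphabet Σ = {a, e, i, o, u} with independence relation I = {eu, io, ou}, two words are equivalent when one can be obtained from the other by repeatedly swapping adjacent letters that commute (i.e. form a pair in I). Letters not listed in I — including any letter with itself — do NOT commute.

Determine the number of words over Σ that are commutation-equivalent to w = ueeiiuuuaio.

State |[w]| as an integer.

0(u) covers ∅
1(e) covers ∅
2(e) covers 1:e
3(i) covers 0:u, 2:e
4(i) covers 3:i
5(u) covers 4:i
6(u) covers 5:u
7(u) covers 6:u
8(a) covers 7:u
9(i) covers 8:a
10(o) covers 8:a
floor of heap: 0:u, 1:e
completions by unplaced set U, small U first (add the entries for U minus each lowest piece of U):
  |U|=1: {9}:1  {10}:1
  |U|=2: {9,10}:2
  |U|=3: {8,9,10}:2
  |U|=4: {7,8,9,10}:2
  |U|=5: {6,7,8,9,10}:2
  |U|=6: {5,6,7,8,9,10}:2
  |U|=7: {4,5,6,7,8,9,10}:2
  |U|=8: {3,4,5,6,7,8,9,10}:2
  |U|=9: {0,3,4,5,6,7,8,9,10}:2  {2,3,4,5,6,7,8,9,10}:2
  start at 0(u): 2
  start at 1(e): 4
sum over floor = 6

6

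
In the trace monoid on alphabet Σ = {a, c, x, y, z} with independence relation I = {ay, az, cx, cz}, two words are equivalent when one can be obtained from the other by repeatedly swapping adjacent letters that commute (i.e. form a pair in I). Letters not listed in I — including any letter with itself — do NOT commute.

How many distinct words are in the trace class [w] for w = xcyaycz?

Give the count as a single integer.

0(x) covers ∅
1(c) covers ∅
2(y) covers 0:x, 1:c
3(a) covers 0:x, 1:c
4(y) covers 2:y
5(c) covers 3:a, 4:y
6(z) covers 4:y
floor of heap: 0:x, 1:c
completions by unplaced set U, small U first (add the entries for U minus each lowest piece of U):
  |U|=1: {5}:1  {6}:1
  |U|=2: {3,5}:1  {5,6}:2
  |U|=3: {3,5,6}:3  {4,5,6}:2
  |U|=4: {2,4,5,6}:2  {3,4,5,6}:5
  |U|=5: {2,3,4,5,6}:7
  start at 0(x): 7
  start at 1(c): 7
sum over floor = 14

14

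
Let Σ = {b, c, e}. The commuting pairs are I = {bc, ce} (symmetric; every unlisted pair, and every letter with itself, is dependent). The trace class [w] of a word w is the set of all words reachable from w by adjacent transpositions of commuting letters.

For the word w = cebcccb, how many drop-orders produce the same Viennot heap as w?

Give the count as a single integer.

0(c) covers ∅
1(e) covers ∅
2(b) covers 1:e
3(c) covers 0:c
4(c) covers 3:c
5(c) covers 4:c
6(b) covers 2:b
floor of heap: 0:c, 1:e
completions by unplaced set U, small U first (add the entries for U minus each lowest piece of U):
  |U|=1: {5}:1  {6}:1
  |U|=2: {2,6}:1  {4,5}:1  {5,6}:2
  |U|=3: {1,2,6}:1  {2,5,6}:3  {3,4,5}:1  {4,5,6}:3
  |U|=4: {0,3,4,5}:1  {1,2,5,6}:4  {2,4,5,6}:6  {3,4,5,6}:4
  |U|=5: {0,3,4,5,6}:5  {1,2,4,5,6}:10  {2,3,4,5,6}:10
  start at 0(c): 20
  start at 1(e): 15
sum over floor = 35

35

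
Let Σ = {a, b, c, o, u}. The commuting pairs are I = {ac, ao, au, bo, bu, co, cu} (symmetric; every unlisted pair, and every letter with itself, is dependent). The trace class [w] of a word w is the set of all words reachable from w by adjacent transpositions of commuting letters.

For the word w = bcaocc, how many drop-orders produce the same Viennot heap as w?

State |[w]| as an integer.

piece 0:b — minimal
piece 1:c rests on {0:b}
piece 2:a rests on {0:b}
piece 3:o — minimal
piece 4:c rests on {1:c}
piece 5:c rests on {4:c}
minimal pieces: {0:b, 3:o}
ways to finish when only these pieces remain (= sum over removing one remaining piece with nothing left below it):
  1 left: {2}→1  {3}→1  {5}→1
  2 left: {2,3}→2  {2,5}→2  {3,5}→2  {4,5}→1
  3 left: {1,4,5}→1  {2,3,5}→6  {2,4,5}→3  {3,4,5}→3
  4 left: {1,2,4,5}→4  {1,3,4,5}→4  {2,3,4,5}→12
  placing 0:b first → 20 extensions
  placing 3:o first → 4 extensions
total linear extensions = 24

24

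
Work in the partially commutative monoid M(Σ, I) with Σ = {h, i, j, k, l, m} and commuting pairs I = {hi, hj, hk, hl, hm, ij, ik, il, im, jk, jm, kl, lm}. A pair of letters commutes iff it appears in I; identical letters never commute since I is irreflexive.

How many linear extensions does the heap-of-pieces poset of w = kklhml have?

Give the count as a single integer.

60

0(k) covers ∅
1(k) covers 0:k
2(l) covers ∅
3(h) covers ∅
4(m) covers 1:k
5(l) covers 2:l
floor of heap: 0:k, 2:l, 3:h
completions by unplaced set U, small U first (add the entries for U minus each lowest piece of U):
  |U|=1: {3}:1  {4}:1  {5}:1
  |U|=2: {1,4}:1  {2,5}:1  {3,4}:2  {3,5}:2  {4,5}:2
  |U|=3: {0,1,4}:1  {1,3,4}:3  {1,4,5}:3  {2,3,5}:3  {2,4,5}:3  {3,4,5}:6
  |U|=4: {0,1,3,4}:4  {0,1,4,5}:4  {1,2,4,5}:6  {1,3,4,5}:12  {2,3,4,5}:12
  start at 0(k): 30
  start at 2(l): 20
  start at 3(h): 10
sum over floor = 60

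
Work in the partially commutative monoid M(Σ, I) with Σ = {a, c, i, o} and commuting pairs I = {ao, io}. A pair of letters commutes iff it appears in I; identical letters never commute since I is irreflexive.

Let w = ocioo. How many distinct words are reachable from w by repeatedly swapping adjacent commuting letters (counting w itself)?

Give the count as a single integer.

3

drop 0:o onto floor
drop 1:c onto {0:o}
drop 2:i onto {1:c}
drop 3:o onto {1:c}
drop 4:o onto {3:o}
ground layer = {0:o}
drop-orders for the pieces not yet dropped (sum over which currently-grounded one goes next):
  1 to go: {2} 1  {4} 1
  2 to go: {2,4} 2  {3,4} 1
  3 to go: {2,3,4} 3
  if 0:o drops first: 3 orders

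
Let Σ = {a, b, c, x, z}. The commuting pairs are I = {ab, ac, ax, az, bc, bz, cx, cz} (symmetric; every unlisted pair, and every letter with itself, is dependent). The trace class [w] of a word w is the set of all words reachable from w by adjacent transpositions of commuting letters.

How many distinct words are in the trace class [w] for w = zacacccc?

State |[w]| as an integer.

piece 0:z — minimal
piece 1:a — minimal
piece 2:c — minimal
piece 3:a rests on {1:a}
piece 4:c rests on {2:c}
piece 5:c rests on {4:c}
piece 6:c rests on {5:c}
piece 7:c rests on {6:c}
minimal pieces: {0:z, 1:a, 2:c}
ways to finish when only these pieces remain (= sum over removing one remaining piece with nothing left below it):
  1 left: {0}→1  {3}→1  {7}→1
  2 left: {0,3}→2  {0,7}→2  {1,3}→1  {3,7}→2  {6,7}→1
  3 left: {0,1,3}→3  {0,3,7}→6  {0,6,7}→3  {1,3,7}→3  {3,6,7}→3  {5,6,7}→1
  4 left: {0,1,3,7}→12  {0,3,6,7}→12  {0,5,6,7}→4  {1,3,6,7}→6  {3,5,6,7}→4  {4,5,6,7}→1
  5 left: {0,1,3,6,7}→30  {0,3,5,6,7}→20  {0,4,5,6,7}→5  {1,3,5,6,7}→10  {2,4,5,6,7}→1  {3,4,5,6,7}→5
  6 left: {0,1,3,5,6,7}→60  {0,2,4,5,6,7}→6  {0,3,4,5,6,7}→30  {1,3,4,5,6,7}→15  {2,3,4,5,6,7}→6
  placing 0:z first → 21 extensions
  placing 1:a first → 42 extensions
  placing 2:c first → 105 extensions
total linear extensions = 168

168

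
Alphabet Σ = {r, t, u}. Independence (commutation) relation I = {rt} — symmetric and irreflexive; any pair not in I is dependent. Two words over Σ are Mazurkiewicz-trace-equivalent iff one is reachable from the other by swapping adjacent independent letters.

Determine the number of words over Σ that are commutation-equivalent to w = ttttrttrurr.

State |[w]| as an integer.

piece 0:t — minimal
piece 1:t rests on {0:t}
piece 2:t rests on {1:t}
piece 3:t rests on {2:t}
piece 4:r — minimal
piece 5:t rests on {3:t}
piece 6:t rests on {5:t}
piece 7:r rests on {4:r}
piece 8:u rests on {6:t, 7:r}
piece 9:r rests on {8:u}
piece 10:r rests on {9:r}
minimal pieces: {0:t, 4:r}
ways to finish when only these pieces remain (= sum over removing one remaining piece with nothing left below it):
  1 left: {10}→1
  2 left: {9,10}→1
  3 left: {8,9,10}→1
  4 left: {6,8,9,10}→1  {7,8,9,10}→1
  5 left: {4,7,8,9,10}→1  {5,6,8,9,10}→1  {6,7,8,9,10}→2
  6 left: {3,5,6,8,9,10}→1  {4,6,7,8,9,10}→3  {5,6,7,8,9,10}→3
  7 left: {2,3,5,6,8,9,10}→1  {3,5,6,7,8,9,10}→4  {4,5,6,7,8,9,10}→6
  8 left: {1,2,3,5,6,8,9,10}→1  {2,3,5,6,7,8,9,10}→5  {3,4,5,6,7,8,9,10}→10
  9 left: {0,1,2,3,5,6,8,9,10}→1  {1,2,3,5,6,7,8,9,10}→6  {2,3,4,5,6,7,8,9,10}→15
  placing 0:t first → 21 extensions
  placing 4:r first → 7 extensions
total linear extensions = 28

28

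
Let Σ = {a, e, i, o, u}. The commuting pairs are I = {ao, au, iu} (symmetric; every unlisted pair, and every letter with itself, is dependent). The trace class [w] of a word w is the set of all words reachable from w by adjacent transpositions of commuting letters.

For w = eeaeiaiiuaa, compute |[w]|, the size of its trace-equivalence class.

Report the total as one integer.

7

#0=e has no predecessor
#1=e depends on [0:e]
#2=a depends on [1:e]
#3=e depends on [2:a]
#4=i depends on [3:e]
#5=a depends on [4:i]
#6=i depends on [5:a]
#7=i depends on [6:i]
#8=u depends on [3:e]
#9=a depends on [7:i]
#10=a depends on [9:a]
sources: [0:e]
N(rest) = Σ N(rest − s) over sources s of rest; N(one piece) = 1:
  size 1 → [8]=1  [10]=1
  size 2 → [8,10]=2  [9,10]=1
  size 3 → [7,9,10]=1  [8,9,10]=3
  size 4 → [6,7,9,10]=1  [7,8,9,10]=4
  size 5 → [5,6,7,9,10]=1  [6,7,8,9,10]=5
  size 6 → [4,5,6,7,9,10]=1  [5,6,7,8,9,10]=6
  size 7 → [4,5,6,7,8,9,10]=7
  size 8 → [3,4,5,6,7,8,9,10]=7
  size 9 → [2,3,4,5,6,7,8,9,10]=7
  first=0(e) contributes 7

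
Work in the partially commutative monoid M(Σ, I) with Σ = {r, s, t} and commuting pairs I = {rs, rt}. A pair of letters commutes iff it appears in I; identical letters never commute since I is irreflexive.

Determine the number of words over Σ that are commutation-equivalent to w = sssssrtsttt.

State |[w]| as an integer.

0(s) covers ∅
1(s) covers 0:s
2(s) covers 1:s
3(s) covers 2:s
4(s) covers 3:s
5(r) covers ∅
6(t) covers 4:s
7(s) covers 6:t
8(t) covers 7:s
9(t) covers 8:t
10(t) covers 9:t
floor of heap: 0:s, 5:r
completions by unplaced set U, small U first (add the entries for U minus each lowest piece of U):
  |U|=1: {5}:1  {10}:1
  |U|=2: {5,10}:2  {9,10}:1
  |U|=3: {5,9,10}:3  {8,9,10}:1
  |U|=4: {5,8,9,10}:4  {7,8,9,10}:1
  |U|=5: {5,7,8,9,10}:5  {6,7,8,9,10}:1
  |U|=6: {4,6,7,8,9,10}:1  {5,6,7,8,9,10}:6
  |U|=7: {3,4,6,7,8,9,10}:1  {4,5,6,7,8,9,10}:7
  |U|=8: {2,3,4,6,7,8,9,10}:1  {3,4,5,6,7,8,9,10}:8
  |U|=9: {1,2,3,4,6,7,8,9,10}:1  {2,3,4,5,6,7,8,9,10}:9
  start at 0(s): 10
  start at 5(r): 1
sum over floor = 11

11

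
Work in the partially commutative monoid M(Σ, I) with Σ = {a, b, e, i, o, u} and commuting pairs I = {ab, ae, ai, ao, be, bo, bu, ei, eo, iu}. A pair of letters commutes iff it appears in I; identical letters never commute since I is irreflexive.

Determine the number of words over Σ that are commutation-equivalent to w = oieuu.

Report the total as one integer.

drop 0:o onto floor
drop 1:i onto {0:o}
drop 2:e onto floor
drop 3:u onto {0:o, 2:e}
drop 4:u onto {3:u}
ground layer = {0:o, 2:e}
drop-orders for the pieces not yet dropped (sum over which currently-grounded one goes next):
  1 to go: {1} 1  {4} 1
  2 to go: {1,4} 2  {3,4} 1
  3 to go: {1,3,4} 3  {2,3,4} 1
  if 0:o drops first: 4 orders
  if 2:e drops first: 3 orders
heap linearizations: 7

7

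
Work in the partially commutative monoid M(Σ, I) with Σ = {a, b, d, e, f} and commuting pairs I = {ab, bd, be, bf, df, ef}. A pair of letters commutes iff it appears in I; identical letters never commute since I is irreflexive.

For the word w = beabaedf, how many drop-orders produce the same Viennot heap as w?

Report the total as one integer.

84

0(b) covers ∅
1(e) covers ∅
2(a) covers 1:e
3(b) covers 0:b
4(a) covers 2:a
5(e) covers 4:a
6(d) covers 5:e
7(f) covers 4:a
floor of heap: 0:b, 1:e
completions by unplaced set U, small U first (add the entries for U minus each lowest piece of U):
  |U|=1: {3}:1  {6}:1  {7}:1
  |U|=2: {0,3}:1  {3,6}:2  {3,7}:2  {5,6}:1  {6,7}:2
  |U|=3: {0,3,6}:3  {0,3,7}:3  {3,5,6}:3  {3,6,7}:6  {5,6,7}:3
  |U|=4: {0,3,5,6}:6  {0,3,6,7}:12  {3,5,6,7}:12  {4,5,6,7}:3
  |U|=5: {0,3,5,6,7}:30  {2,4,5,6,7}:3  {3,4,5,6,7}:15
  |U|=6: {0,3,4,5,6,7}:45  {1,2,4,5,6,7}:3  {2,3,4,5,6,7}:18
  start at 0(b): 21
  start at 1(e): 63
sum over floor = 84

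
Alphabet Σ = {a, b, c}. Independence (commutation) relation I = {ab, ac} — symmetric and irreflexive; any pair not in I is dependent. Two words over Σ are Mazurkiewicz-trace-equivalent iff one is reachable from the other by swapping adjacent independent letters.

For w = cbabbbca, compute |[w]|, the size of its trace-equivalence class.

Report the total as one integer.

drop 0:c onto floor
drop 1:b onto {0:c}
drop 2:a onto floor
drop 3:b onto {1:b}
drop 4:b onto {3:b}
drop 5:b onto {4:b}
drop 6:c onto {5:b}
drop 7:a onto {2:a}
ground layer = {0:c, 2:a}
drop-orders for the pieces not yet dropped (sum over which currently-grounded one goes next):
  1 to go: {6} 1  {7} 1
  2 to go: {2,7} 1  {5,6} 1  {6,7} 2
  3 to go: {2,6,7} 3  {4,5,6} 1  {5,6,7} 3
  4 to go: {2,5,6,7} 6  {3,4,5,6} 1  {4,5,6,7} 4
  5 to go: {1,3,4,5,6} 1  {2,4,5,6,7} 10  {3,4,5,6,7} 5
  6 to go: {0,1,3,4,5,6} 1  {1,3,4,5,6,7} 6  {2,3,4,5,6,7} 15
  if 0:c drops first: 21 orders
  if 2:a drops first: 7 orders
heap linearizations: 28

28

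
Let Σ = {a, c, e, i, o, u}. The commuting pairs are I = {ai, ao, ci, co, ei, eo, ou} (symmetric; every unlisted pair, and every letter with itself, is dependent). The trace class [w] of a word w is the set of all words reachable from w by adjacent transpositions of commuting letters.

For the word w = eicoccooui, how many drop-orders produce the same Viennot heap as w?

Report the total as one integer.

125

0(e) covers ∅
1(i) covers ∅
2(c) covers 0:e
3(o) covers 1:i
4(c) covers 2:c
5(c) covers 4:c
6(o) covers 3:o
7(o) covers 6:o
8(u) covers 1:i, 5:c
9(i) covers 7:o, 8:u
floor of heap: 0:e, 1:i
completions by unplaced set U, small U first (add the entries for U minus each lowest piece of U):
  |U|=1: {9}:1
  |U|=2: {7,9}:1  {8,9}:1
  |U|=3: {5,8,9}:1  {6,7,9}:1  {7,8,9}:2
  |U|=4: {3,6,7,9}:1  {4,5,8,9}:1  {5,7,8,9}:3  {6,7,8,9}:3
  |U|=5: {2,4,5,8,9}:1  {3,6,7,8,9}:4  {4,5,7,8,9}:4  {5,6,7,8,9}:6
  |U|=6: {0,2,4,5,8,9}:1  {1,3,6,7,8,9}:4  {2,4,5,7,8,9}:5  {3,5,6,7,8,9}:10  {4,5,6,7,8,9}:10
  |U|=7: {0,2,4,5,7,8,9}:6  {1,3,5,6,7,8,9}:14  {2,4,5,6,7,8,9}:15  {3,4,5,6,7,8,9}:20
  |U|=8: {0,2,4,5,6,7,8,9}:21  {1,3,4,5,6,7,8,9}:34  {2,3,4,5,6,7,8,9}:35
  start at 0(e): 69
  start at 1(i): 56
sum over floor = 125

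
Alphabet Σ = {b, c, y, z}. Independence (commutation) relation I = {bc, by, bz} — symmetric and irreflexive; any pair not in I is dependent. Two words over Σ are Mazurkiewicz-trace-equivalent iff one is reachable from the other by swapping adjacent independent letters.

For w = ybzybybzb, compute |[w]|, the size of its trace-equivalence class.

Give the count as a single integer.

drop 0:y onto floor
drop 1:b onto floor
drop 2:z onto {0:y}
drop 3:y onto {2:z}
drop 4:b onto {1:b}
drop 5:y onto {3:y}
drop 6:b onto {4:b}
drop 7:z onto {5:y}
drop 8:b onto {6:b}
ground layer = {0:y, 1:b}
drop-orders for the pieces not yet dropped (sum over which currently-grounded one goes next):
  1 to go: {7} 1  {8} 1
  2 to go: {5,7} 1  {6,8} 1  {7,8} 2
  3 to go: {3,5,7} 1  {4,6,8} 1  {5,7,8} 3  {6,7,8} 3
  4 to go: {1,4,6,8} 1  {2,3,5,7} 1  {3,5,7,8} 4  {4,6,7,8} 4  {5,6,7,8} 6
  5 to go: {0,2,3,5,7} 1  {1,4,6,7,8} 5  {2,3,5,7,8} 5  {3,5,6,7,8} 10  {4,5,6,7,8} 10
  6 to go: {0,2,3,5,7,8} 6  {1,4,5,6,7,8} 15  {2,3,5,6,7,8} 15  {3,4,5,6,7,8} 20
  7 to go: {0,2,3,5,6,7,8} 21  {1,3,4,5,6,7,8} 35  {2,3,4,5,6,7,8} 35
  if 0:y drops first: 70 orders
  if 1:b drops first: 56 orders
heap linearizations: 126

126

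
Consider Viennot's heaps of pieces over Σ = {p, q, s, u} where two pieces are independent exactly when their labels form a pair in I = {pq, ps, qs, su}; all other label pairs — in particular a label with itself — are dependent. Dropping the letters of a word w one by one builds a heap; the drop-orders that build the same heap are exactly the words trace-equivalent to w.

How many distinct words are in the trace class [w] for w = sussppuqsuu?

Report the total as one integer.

drop 0:s onto floor
drop 1:u onto floor
drop 2:s onto {0:s}
drop 3:s onto {2:s}
drop 4:p onto {1:u}
drop 5:p onto {4:p}
drop 6:u onto {5:p}
drop 7:q onto {6:u}
drop 8:s onto {3:s}
drop 9:u onto {7:q}
drop 10:u onto {9:u}
ground layer = {0:s, 1:u}
drop-orders for the pieces not yet dropped (sum over which currently-grounded one goes next):
  1 to go: {8} 1  {10} 1
  2 to go: {3,8} 1  {8,10} 2  {9,10} 1
  3 to go: {2,3,8} 1  {3,8,10} 3  {7,9,10} 1  {8,9,10} 3
  4 to go: {0,2,3,8} 1  {2,3,8,10} 4  {3,8,9,10} 6  {6,7,9,10} 1  {7,8,9,10} 4
  5 to go: {0,2,3,8,10} 5  {2,3,8,9,10} 10  {3,7,8,9,10} 10  {5,6,7,9,10} 1  {6,7,8,9,10} 5
  6 to go: {0,2,3,8,9,10} 15  {2,3,7,8,9,10} 20  {3,6,7,8,9,10} 15  {4,5,6,7,9,10} 1  {5,6,7,8,9,10} 6
  7 to go: {0,2,3,7,8,9,10} 35  {1,4,5,6,7,9,10} 1  {2,3,6,7,8,9,10} 35  {3,5,6,7,8,9,10} 21  {4,5,6,7,8,9,10} 7
  8 to go: {0,2,3,6,7,8,9,10} 70  {1,4,5,6,7,8,9,10} 8  {2,3,5,6,7,8,9,10} 56  {3,4,5,6,7,8,9,10} 28
  9 to go: {0,2,3,5,6,7,8,9,10} 126  {1,3,4,5,6,7,8,9,10} 36  {2,3,4,5,6,7,8,9,10} 84
  if 0:s drops first: 120 orders
  if 1:u drops first: 210 orders
heap linearizations: 330

330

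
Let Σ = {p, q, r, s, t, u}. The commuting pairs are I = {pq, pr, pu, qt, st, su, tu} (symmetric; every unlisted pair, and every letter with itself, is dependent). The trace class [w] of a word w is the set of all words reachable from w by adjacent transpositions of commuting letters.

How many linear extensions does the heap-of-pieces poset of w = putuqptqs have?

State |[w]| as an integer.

105

0(p) covers ∅
1(u) covers ∅
2(t) covers 0:p
3(u) covers 1:u
4(q) covers 3:u
5(p) covers 2:t
6(t) covers 5:p
7(q) covers 4:q
8(s) covers 5:p, 7:q
floor of heap: 0:p, 1:u
completions by unplaced set U, small U first (add the entries for U minus each lowest piece of U):
  |U|=1: {6}:1  {8}:1
  |U|=2: {6,8}:2  {7,8}:1
  |U|=3: {4,7,8}:1  {5,6,8}:2  {6,7,8}:3
  |U|=4: {2,5,6,8}:2  {3,4,7,8}:1  {4,6,7,8}:4  {5,6,7,8}:5
  |U|=5: {0,2,5,6,8}:2  {1,3,4,7,8}:1  {2,5,6,7,8}:7  {3,4,6,7,8}:5  {4,5,6,7,8}:9
  |U|=6: {0,2,5,6,7,8}:9  {1,3,4,6,7,8}:6  {2,4,5,6,7,8}:16  {3,4,5,6,7,8}:14
  |U|=7: {0,2,4,5,6,7,8}:25  {1,3,4,5,6,7,8}:20  {2,3,4,5,6,7,8}:30
  start at 0(p): 50
  start at 1(u): 55
sum over floor = 105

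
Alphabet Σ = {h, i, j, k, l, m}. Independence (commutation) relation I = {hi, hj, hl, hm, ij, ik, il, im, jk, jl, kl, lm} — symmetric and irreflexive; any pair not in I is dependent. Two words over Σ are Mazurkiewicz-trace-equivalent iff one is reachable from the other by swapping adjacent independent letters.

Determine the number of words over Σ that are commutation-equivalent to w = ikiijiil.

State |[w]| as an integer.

336

0(i) covers ∅
1(k) covers ∅
2(i) covers 0:i
3(i) covers 2:i
4(j) covers ∅
5(i) covers 3:i
6(i) covers 5:i
7(l) covers ∅
floor of heap: 0:i, 1:k, 4:j, 7:l
completions by unplaced set U, small U first (add the entries for U minus each lowest piece of U):
  |U|=1: {1}:1  {4}:1  {6}:1  {7}:1
  |U|=2: {1,4}:2  {1,6}:2  {1,7}:2  {4,6}:2  {4,7}:2  {5,6}:1  {6,7}:2
  |U|=3: {1,4,6}:6  {1,4,7}:6  {1,5,6}:3  {1,6,7}:6  {3,5,6}:1  {4,5,6}:3  {4,6,7}:6  {5,6,7}:3
  |U|=4: {1,3,5,6}:4  {1,4,5,6}:12  {1,4,6,7}:24  {1,5,6,7}:12  {2,3,5,6}:1  {3,4,5,6}:4  {3,5,6,7}:4  {4,5,6,7}:12
  |U|=5: {0,2,3,5,6}:1  {1,2,3,5,6}:5  {1,3,4,5,6}:20  {1,3,5,6,7}:20  {1,4,5,6,7}:60  {2,3,4,5,6}:5  {2,3,5,6,7}:5  {3,4,5,6,7}:20
  |U|=6: {0,1,2,3,5,6}:6  {0,2,3,4,5,6}:6  {0,2,3,5,6,7}:6  {1,2,3,4,5,6}:30  {1,2,3,5,6,7}:30  {1,3,4,5,6,7}:120  {2,3,4,5,6,7}:30
  start at 0(i): 210
  start at 1(k): 42
  start at 4(j): 42
  start at 7(l): 42
sum over floor = 336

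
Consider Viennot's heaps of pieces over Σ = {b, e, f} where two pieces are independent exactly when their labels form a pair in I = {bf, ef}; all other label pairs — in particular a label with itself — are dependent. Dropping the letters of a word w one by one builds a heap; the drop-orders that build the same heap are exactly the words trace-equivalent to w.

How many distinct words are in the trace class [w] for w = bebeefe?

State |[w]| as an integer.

drop 0:b onto floor
drop 1:e onto {0:b}
drop 2:b onto {1:e}
drop 3:e onto {2:b}
drop 4:e onto {3:e}
drop 5:f onto floor
drop 6:e onto {4:e}
ground layer = {0:b, 5:f}
drop-orders for the pieces not yet dropped (sum over which currently-grounded one goes next):
  1 to go: {5} 1  {6} 1
  2 to go: {4,6} 1  {5,6} 2
  3 to go: {3,4,6} 1  {4,5,6} 3
  4 to go: {2,3,4,6} 1  {3,4,5,6} 4
  5 to go: {1,2,3,4,6} 1  {2,3,4,5,6} 5
  if 0:b drops first: 6 orders
  if 5:f drops first: 1 orders
heap linearizations: 7

7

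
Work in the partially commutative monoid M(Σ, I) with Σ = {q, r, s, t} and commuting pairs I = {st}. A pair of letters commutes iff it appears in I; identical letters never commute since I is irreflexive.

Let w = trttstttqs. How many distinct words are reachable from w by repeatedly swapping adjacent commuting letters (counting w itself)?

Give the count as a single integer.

piece 0:t — minimal
piece 1:r rests on {0:t}
piece 2:t rests on {1:r}
piece 3:t rests on {2:t}
piece 4:s rests on {1:r}
piece 5:t rests on {3:t}
piece 6:t rests on {5:t}
piece 7:t rests on {6:t}
piece 8:q rests on {4:s, 7:t}
piece 9:s rests on {8:q}
minimal pieces: {0:t}
ways to finish when only these pieces remain (= sum over removing one remaining piece with nothing left below it):
  1 left: {9}→1
  2 left: {8,9}→1
  3 left: {4,8,9}→1  {7,8,9}→1
  4 left: {4,7,8,9}→2  {6,7,8,9}→1
  5 left: {4,6,7,8,9}→3  {5,6,7,8,9}→1
  6 left: {3,5,6,7,8,9}→1  {4,5,6,7,8,9}→4
  7 left: {2,3,5,6,7,8,9}→1  {3,4,5,6,7,8,9}→5
  8 left: {2,3,4,5,6,7,8,9}→6
  placing 0:t first → 6 extensions

6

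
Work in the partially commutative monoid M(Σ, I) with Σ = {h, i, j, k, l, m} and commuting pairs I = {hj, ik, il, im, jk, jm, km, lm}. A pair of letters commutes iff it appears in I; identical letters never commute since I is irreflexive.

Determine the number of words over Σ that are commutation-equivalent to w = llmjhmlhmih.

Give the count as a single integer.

piece 0:l — minimal
piece 1:l rests on {0:l}
piece 2:m — minimal
piece 3:j rests on {1:l}
piece 4:h rests on {1:l, 2:m}
piece 5:m rests on {4:h}
piece 6:l rests on {3:j, 4:h}
piece 7:h rests on {5:m, 6:l}
piece 8:m rests on {7:h}
piece 9:i rests on {7:h}
piece 10:h rests on {8:m, 9:i}
minimal pieces: {0:l, 2:m}
ways to finish when only these pieces remain (= sum over removing one remaining piece with nothing left below it):
  1 left: {10}→1
  2 left: {8,10}→1  {9,10}→1
  3 left: {8,9,10}→2
  4 left: {7,8,9,10}→2
  5 left: {5,7,8,9,10}→2  {6,7,8,9,10}→2
  6 left: {3,6,7,8,9,10}→2  {5,6,7,8,9,10}→4
  7 left: {3,5,6,7,8,9,10}→6  {4,5,6,7,8,9,10}→4
  8 left: {2,4,5,6,7,8,9,10}→4  {3,4,5,6,7,8,9,10}→10
  9 left: {1,3,4,5,6,7,8,9,10}→10  {2,3,4,5,6,7,8,9,10}→14
  placing 0:l first → 24 extensions
  placing 2:m first → 10 extensions
total linear extensions = 34

34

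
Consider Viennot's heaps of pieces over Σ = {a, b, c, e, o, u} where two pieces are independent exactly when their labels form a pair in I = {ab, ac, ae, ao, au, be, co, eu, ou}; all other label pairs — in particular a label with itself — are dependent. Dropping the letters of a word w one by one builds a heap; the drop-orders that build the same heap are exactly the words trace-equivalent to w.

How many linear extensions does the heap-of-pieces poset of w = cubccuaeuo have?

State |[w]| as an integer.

60

piece 0:c — minimal
piece 1:u rests on {0:c}
piece 2:b rests on {1:u}
piece 3:c rests on {2:b}
piece 4:c rests on {3:c}
piece 5:u rests on {4:c}
piece 6:a — minimal
piece 7:e rests on {4:c}
piece 8:u rests on {5:u}
piece 9:o rests on {7:e}
minimal pieces: {0:c, 6:a}
ways to finish when only these pieces remain (= sum over removing one remaining piece with nothing left below it):
  1 left: {6}→1  {8}→1  {9}→1
  2 left: {5,8}→1  {6,8}→2  {6,9}→2  {7,9}→1  {8,9}→2
  3 left: {5,6,8}→3  {5,8,9}→3  {6,7,9}→3  {6,8,9}→6  {7,8,9}→3
  4 left: {5,6,8,9}→12  {5,7,8,9}→6  {6,7,8,9}→12
  5 left: {4,5,7,8,9}→6  {5,6,7,8,9}→30
  6 left: {3,4,5,7,8,9}→6  {4,5,6,7,8,9}→36
  7 left: {2,3,4,5,7,8,9}→6  {3,4,5,6,7,8,9}→42
  8 left: {1,2,3,4,5,7,8,9}→6  {2,3,4,5,6,7,8,9}→48
  placing 0:c first → 54 extensions
  placing 6:a first → 6 extensions
total linear extensions = 60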